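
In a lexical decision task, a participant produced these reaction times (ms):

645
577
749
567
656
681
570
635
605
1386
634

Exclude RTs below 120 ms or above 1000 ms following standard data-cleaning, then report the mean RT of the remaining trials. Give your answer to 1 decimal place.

631.9 ms

Excluded: 1386
Retained (n=10): Σ = 6319
Mean = 6319/10 = 631.9000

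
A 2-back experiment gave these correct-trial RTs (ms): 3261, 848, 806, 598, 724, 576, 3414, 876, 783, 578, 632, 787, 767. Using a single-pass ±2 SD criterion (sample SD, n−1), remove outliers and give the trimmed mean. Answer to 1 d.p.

725.0 ms

n = 13, ΣRT = 14650, M = 1126.923
Σ(x−M)² = 11684020.92; s = √(11684020.92/12) = 986.746
Cutoffs: 1126.923 ± 2·986.746 → [-846.6, 3100.4]
Outside: 3261, 3414 → excluded.
Retained (n=11): Σ = 7975, mean = 7975/11 = 725.000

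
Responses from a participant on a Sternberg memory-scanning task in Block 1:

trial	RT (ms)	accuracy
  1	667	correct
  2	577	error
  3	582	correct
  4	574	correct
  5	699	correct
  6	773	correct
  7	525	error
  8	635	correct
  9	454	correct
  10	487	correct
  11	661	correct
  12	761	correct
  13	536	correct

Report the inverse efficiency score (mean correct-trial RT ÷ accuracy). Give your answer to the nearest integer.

734 ms

Correct trials (n=11): 667, 582, 574, 699, 773, 635, 454, 487, 661, 761, 536
Mean correct RT = 6829/11 = 620.8182 ms
Proportion correct = 11/13
IES = 620.8182 / (11/13) = 733.694 ms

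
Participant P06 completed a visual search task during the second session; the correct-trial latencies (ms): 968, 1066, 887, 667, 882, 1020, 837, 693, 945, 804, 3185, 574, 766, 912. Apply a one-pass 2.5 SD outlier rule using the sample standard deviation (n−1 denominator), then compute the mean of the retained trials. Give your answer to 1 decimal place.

847.8 ms

n = 14, ΣRT = 14206, M = 1014.714
Σ(x−M)² = 5320790.86; s = √(5320790.86/13) = 639.759
Cutoffs: 1014.714 ± 2.5·639.759 → [-584.7, 2614.1]
Outside: 3185 → excluded.
Retained (n=13): Σ = 11021, mean = 11021/13 = 847.769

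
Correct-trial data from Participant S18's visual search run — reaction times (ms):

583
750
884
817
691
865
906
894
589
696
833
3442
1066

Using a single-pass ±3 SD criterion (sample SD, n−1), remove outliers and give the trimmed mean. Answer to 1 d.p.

797.8 ms

n = 13, ΣRT = 13016, M = 1001.231
Σ(x−M)² = 6674038.31; s = √(6674038.31/12) = 745.768
Cutoffs: 1001.231 ± 3·745.768 → [-1236.1, 3238.5]
Outside: 3442 → excluded.
Retained (n=12): Σ = 9574, mean = 9574/12 = 797.833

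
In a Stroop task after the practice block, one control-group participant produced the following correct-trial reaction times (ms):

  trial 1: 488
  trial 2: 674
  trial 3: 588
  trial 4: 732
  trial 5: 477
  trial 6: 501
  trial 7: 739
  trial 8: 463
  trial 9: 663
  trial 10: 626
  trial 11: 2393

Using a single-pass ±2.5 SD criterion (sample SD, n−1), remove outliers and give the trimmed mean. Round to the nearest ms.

595 ms

n = 11, ΣRT = 8344, M = 758.545
Σ(x−M)² = 3041598.73; s = √(3041598.73/10) = 551.507
Cutoffs: 758.545 ± 2.5·551.507 → [-620.2, 2137.3]
Outside: 2393 → excluded.
Retained (n=10): Σ = 5951, mean = 5951/10 = 595.100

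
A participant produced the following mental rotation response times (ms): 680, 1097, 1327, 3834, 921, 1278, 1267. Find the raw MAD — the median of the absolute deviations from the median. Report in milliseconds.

Sorted: 680, 921, 1097, 1267, 1278, 1327, 3834 → median = 1267
|x − 1267|: 587, 170, 60, 2567, 346, 11, 0
Sorted deviations: 0, 11, 60, 170, 346, 587, 2567 → MAD = 170

170 ms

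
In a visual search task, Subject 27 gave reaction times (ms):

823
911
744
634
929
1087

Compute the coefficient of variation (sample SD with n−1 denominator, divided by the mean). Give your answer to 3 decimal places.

0.185

n = 6, Σ = 5128, M = 854.6667
Σ(x−M)² = 124621.333; s = √(124621.333/5) = 157.8742
CV = 157.8742 / 854.6667 = 0.18472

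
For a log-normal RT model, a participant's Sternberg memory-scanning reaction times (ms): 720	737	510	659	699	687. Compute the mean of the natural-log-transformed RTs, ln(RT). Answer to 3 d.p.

6.498

ln(RT): 6.5793, 6.6026, 6.2344, 6.4907, 6.5497, 6.5323
Σ ln(RT) = 38.9890
Mean = 38.9890/6 = 6.49816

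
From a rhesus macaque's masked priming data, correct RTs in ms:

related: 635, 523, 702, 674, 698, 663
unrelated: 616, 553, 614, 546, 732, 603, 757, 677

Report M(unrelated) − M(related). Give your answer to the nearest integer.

-12 ms

M(related) = 3895/6 = 649.167
M(unrelated) = 5098/8 = 637.250
Difference = 637.250 − 649.167 = -11.917 ms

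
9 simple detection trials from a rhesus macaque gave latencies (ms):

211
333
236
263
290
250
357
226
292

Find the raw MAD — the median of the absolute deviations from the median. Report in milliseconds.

Sorted: 211, 226, 236, 250, 263, 290, 292, 333, 357 → median = 263
|x − 263|: 52, 70, 27, 0, 27, 13, 94, 37, 29
Sorted deviations: 0, 13, 27, 27, 29, 37, 52, 70, 94 → MAD = 29

29 ms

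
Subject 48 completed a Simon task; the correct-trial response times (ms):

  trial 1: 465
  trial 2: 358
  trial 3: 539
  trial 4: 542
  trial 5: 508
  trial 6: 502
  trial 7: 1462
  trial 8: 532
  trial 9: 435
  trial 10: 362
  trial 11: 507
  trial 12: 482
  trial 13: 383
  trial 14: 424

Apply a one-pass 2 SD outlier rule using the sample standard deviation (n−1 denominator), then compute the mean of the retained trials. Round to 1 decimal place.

n = 14, ΣRT = 7501, M = 535.786
Σ(x−M)² = 976388.36; s = √(976388.36/13) = 274.056
Cutoffs: 535.786 ± 2·274.056 → [-12.3, 1083.9]
Outside: 1462 → excluded.
Retained (n=13): Σ = 6039, mean = 6039/13 = 464.538

464.5 ms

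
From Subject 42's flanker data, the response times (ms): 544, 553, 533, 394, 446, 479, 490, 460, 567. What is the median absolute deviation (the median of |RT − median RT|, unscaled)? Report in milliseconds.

Sorted: 394, 446, 460, 479, 490, 533, 544, 553, 567 → median = 490
|x − 490|: 54, 63, 43, 96, 44, 11, 0, 30, 77
Sorted deviations: 0, 11, 30, 43, 44, 54, 63, 77, 96 → MAD = 44

44 ms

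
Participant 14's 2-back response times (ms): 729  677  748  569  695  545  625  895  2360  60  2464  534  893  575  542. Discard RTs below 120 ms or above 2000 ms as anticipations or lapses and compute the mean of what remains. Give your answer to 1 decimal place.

668.9 ms

Excluded: 60, 2360, 2464
Retained (n=12): Σ = 8027
Mean = 8027/12 = 668.9167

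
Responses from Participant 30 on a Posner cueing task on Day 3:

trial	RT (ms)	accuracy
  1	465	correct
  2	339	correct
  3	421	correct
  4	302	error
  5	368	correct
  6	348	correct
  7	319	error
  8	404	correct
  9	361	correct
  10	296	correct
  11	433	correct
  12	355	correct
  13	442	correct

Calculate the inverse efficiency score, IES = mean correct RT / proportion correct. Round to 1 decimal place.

Correct trials (n=11): 465, 339, 421, 368, 348, 404, 361, 296, 433, 355, 442
Mean correct RT = 4232/11 = 384.7273 ms
Proportion correct = 11/13
IES = 384.7273 / (11/13) = 454.678 ms

454.7 ms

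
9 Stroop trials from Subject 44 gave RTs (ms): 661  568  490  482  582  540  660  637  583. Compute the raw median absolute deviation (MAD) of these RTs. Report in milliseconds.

55 ms

Sorted: 482, 490, 540, 568, 582, 583, 637, 660, 661 → median = 582
|x − 582|: 79, 14, 92, 100, 0, 42, 78, 55, 1
Sorted deviations: 0, 1, 14, 42, 55, 78, 79, 92, 100 → MAD = 55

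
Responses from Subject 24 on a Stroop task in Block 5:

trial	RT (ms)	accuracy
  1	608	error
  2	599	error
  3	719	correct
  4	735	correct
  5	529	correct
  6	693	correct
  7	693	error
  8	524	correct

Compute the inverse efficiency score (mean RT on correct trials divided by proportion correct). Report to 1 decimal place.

1024.0 ms

Correct trials (n=5): 719, 735, 529, 693, 524
Mean correct RT = 3200/5 = 640.0000 ms
Proportion correct = 5/8
IES = 640.0000 / (5/8) = 1024.000 ms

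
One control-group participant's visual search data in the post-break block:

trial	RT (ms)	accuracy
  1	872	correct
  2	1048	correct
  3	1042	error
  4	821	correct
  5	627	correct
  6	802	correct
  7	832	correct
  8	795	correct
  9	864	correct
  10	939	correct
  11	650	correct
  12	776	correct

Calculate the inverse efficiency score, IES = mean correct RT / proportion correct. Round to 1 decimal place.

Correct trials (n=11): 872, 1048, 821, 627, 802, 832, 795, 864, 939, 650, 776
Mean correct RT = 9026/11 = 820.5455 ms
Proportion correct = 11/12
IES = 820.5455 / (11/12) = 895.140 ms

895.1 ms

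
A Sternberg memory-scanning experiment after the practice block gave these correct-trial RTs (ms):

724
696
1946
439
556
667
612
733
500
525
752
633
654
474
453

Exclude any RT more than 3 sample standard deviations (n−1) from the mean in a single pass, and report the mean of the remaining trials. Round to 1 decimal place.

n = 15, ΣRT = 10364, M = 690.933
Σ(x−M)² = 1842672.93; s = √(1842672.93/14) = 362.794
Cutoffs: 690.933 ± 3·362.794 → [-397.4, 1779.3]
Outside: 1946 → excluded.
Retained (n=14): Σ = 8418, mean = 8418/14 = 601.286

601.3 ms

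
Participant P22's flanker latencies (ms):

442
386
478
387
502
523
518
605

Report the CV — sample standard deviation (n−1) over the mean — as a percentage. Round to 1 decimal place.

n = 8, Σ = 3841, M = 480.1250
Σ(x−M)² = 38334.875; s = √(38334.875/7) = 74.0028
CV = 74.0028 / 480.1250 = 0.15413 = 15.413%

15.4%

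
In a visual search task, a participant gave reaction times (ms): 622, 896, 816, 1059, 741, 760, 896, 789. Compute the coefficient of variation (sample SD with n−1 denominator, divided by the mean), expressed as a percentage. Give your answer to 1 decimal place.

15.8%

n = 8, Σ = 6579, M = 822.3750
Σ(x−M)² = 118649.875; s = √(118649.875/7) = 130.1921
CV = 130.1921 / 822.3750 = 0.15831 = 15.831%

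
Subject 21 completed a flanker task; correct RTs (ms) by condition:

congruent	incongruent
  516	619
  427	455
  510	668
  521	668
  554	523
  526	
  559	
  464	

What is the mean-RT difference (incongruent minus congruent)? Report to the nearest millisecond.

77 ms

M(congruent) = 4077/8 = 509.625
M(incongruent) = 2933/5 = 586.600
Difference = 586.600 − 509.625 = 76.975 ms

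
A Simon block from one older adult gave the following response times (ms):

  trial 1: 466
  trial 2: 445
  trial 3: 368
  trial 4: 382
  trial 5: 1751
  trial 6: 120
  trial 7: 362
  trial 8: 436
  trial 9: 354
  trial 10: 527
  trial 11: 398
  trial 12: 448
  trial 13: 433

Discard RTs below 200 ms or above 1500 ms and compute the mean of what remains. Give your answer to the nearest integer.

Excluded: 120, 1751
Retained (n=11): Σ = 4619
Mean = 4619/11 = 419.9091

420 ms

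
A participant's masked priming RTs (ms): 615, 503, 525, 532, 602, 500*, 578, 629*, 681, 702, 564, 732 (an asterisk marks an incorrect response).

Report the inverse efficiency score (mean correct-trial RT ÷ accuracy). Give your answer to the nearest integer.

724 ms

Correct trials (n=10): 615, 503, 525, 532, 602, 578, 681, 702, 564, 732
Mean correct RT = 6034/10 = 603.4000 ms
Proportion correct = 10/12
IES = 603.4000 / (10/12) = 724.080 ms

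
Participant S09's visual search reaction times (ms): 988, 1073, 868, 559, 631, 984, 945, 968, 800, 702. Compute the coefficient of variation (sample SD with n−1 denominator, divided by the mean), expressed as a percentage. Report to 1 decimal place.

n = 10, Σ = 8518, M = 851.8000
Σ(x−M)² = 267015.600; s = √(267015.600/9) = 172.2452
CV = 172.2452 / 851.8000 = 0.20221 = 20.221%

20.2%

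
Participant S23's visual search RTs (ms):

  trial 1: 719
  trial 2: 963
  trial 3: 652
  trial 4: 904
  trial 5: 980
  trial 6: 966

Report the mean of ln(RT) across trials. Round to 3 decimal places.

ln(RT): 6.5779, 6.8701, 6.4800, 6.8068, 6.8876, 6.8732
Σ ln(RT) = 40.4955
Mean = 40.4955/6 = 6.74925

6.749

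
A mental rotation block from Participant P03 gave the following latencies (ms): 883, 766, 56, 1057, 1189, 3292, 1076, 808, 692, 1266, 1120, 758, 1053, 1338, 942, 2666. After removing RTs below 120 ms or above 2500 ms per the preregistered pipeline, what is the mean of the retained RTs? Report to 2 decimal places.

996.00 ms

Excluded: 56, 2666, 3292
Retained (n=13): Σ = 12948
Mean = 12948/13 = 996.0000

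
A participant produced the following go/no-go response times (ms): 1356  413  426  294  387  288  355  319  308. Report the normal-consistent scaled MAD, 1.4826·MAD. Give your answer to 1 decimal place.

86.0 ms

Sorted: 288, 294, 308, 319, 355, 387, 413, 426, 1356 → median = 355
|x − 355| sorted: 0, 32, 36, 47, 58, 61, 67, 71, 1001 → MAD = 58
Robust SD ≈ 1.4826 × 58 = 85.991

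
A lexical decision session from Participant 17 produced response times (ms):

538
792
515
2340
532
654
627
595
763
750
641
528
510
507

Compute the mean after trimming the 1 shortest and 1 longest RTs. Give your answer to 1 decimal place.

Sorted: 507, 510, 515, 528, 532, 538, 595, 627, 641, 654, 750, 763, 792, 2340
Drop lowest 1 (507) and highest 1 (2340)
Remaining (n=12): Σ = 7445, mean = 7445/12 = 620.417

620.4 ms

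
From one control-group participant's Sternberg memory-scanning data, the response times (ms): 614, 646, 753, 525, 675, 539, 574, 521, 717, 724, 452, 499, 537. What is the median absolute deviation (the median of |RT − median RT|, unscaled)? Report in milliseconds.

Sorted: 452, 499, 521, 525, 537, 539, 574, 614, 646, 675, 717, 724, 753 → median = 574
|x − 574|: 40, 72, 179, 49, 101, 35, 0, 53, 143, 150, 122, 75, 37
Sorted deviations: 0, 35, 37, 40, 49, 53, 72, 75, 101, 122, 143, 150, 179 → MAD = 72

72 ms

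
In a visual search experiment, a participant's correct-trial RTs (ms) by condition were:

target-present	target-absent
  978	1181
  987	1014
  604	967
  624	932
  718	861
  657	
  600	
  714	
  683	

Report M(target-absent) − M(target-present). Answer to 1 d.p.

261.6 ms

M(target-present) = 6565/9 = 729.444
M(target-absent) = 4955/5 = 991.000
Difference = 991.000 − 729.444 = 261.556 ms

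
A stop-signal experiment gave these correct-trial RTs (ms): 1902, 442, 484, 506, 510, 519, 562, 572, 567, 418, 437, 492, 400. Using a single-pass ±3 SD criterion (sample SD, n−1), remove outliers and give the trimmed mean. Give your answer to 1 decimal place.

492.4 ms

n = 13, ΣRT = 7811, M = 600.846
Σ(x−M)² = 1871785.69; s = √(1871785.69/12) = 394.946
Cutoffs: 600.846 ± 3·394.946 → [-584.0, 1785.7]
Outside: 1902 → excluded.
Retained (n=12): Σ = 5909, mean = 5909/12 = 492.417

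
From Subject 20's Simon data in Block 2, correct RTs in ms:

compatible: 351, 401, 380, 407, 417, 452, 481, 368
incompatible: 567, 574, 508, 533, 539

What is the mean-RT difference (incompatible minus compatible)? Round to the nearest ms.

137 ms

M(compatible) = 3257/8 = 407.125
M(incompatible) = 2721/5 = 544.200
Difference = 544.200 − 407.125 = 137.075 ms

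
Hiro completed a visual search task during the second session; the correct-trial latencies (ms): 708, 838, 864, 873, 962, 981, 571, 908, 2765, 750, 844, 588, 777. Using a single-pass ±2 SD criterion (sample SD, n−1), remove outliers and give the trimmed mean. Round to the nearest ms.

n = 13, ΣRT = 12429, M = 956.077
Σ(x−M)² = 3736896.92; s = √(3736896.92/12) = 558.039
Cutoffs: 956.077 ± 2·558.039 → [-160.0, 2072.2]
Outside: 2765 → excluded.
Retained (n=12): Σ = 9664, mean = 9664/12 = 805.333

805 ms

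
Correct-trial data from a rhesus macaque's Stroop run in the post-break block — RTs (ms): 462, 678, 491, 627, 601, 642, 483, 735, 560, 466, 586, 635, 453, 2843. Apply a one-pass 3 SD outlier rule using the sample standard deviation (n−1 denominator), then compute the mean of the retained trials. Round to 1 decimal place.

n = 14, ΣRT = 10262, M = 733.000
Σ(x−M)² = 4897406.00; s = √(4897406.00/13) = 613.778
Cutoffs: 733.000 ± 3·613.778 → [-1108.3, 2574.3]
Outside: 2843 → excluded.
Retained (n=13): Σ = 7419, mean = 7419/13 = 570.692

570.7 ms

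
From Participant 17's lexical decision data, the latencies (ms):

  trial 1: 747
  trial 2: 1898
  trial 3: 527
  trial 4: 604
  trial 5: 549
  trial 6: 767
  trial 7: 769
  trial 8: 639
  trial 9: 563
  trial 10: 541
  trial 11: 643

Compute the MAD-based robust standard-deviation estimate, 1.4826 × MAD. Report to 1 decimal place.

Sorted: 527, 541, 549, 563, 604, 639, 643, 747, 767, 769, 1898 → median = 639
|x − 639| sorted: 0, 4, 35, 76, 90, 98, 108, 112, 128, 130, 1259 → MAD = 98
Robust SD ≈ 1.4826 × 98 = 145.295

145.3 ms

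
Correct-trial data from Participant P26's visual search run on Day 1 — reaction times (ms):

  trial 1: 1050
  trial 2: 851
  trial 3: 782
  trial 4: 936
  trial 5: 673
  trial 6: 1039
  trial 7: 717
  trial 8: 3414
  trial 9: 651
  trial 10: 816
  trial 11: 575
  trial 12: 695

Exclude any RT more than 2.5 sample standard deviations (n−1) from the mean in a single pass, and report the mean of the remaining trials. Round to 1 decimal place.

n = 12, ΣRT = 12199, M = 1016.583
Σ(x−M)² = 6518262.92; s = √(6518262.92/11) = 769.785
Cutoffs: 1016.583 ± 2.5·769.785 → [-907.9, 2941.0]
Outside: 3414 → excluded.
Retained (n=11): Σ = 8785, mean = 8785/11 = 798.636

798.6 ms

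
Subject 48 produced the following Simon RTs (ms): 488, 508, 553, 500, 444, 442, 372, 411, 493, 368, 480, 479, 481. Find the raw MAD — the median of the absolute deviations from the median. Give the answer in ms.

28 ms

Sorted: 368, 372, 411, 442, 444, 479, 480, 481, 488, 493, 500, 508, 553 → median = 480
|x − 480|: 8, 28, 73, 20, 36, 38, 108, 69, 13, 112, 0, 1, 1
Sorted deviations: 0, 1, 1, 8, 13, 20, 28, 36, 38, 69, 73, 108, 112 → MAD = 28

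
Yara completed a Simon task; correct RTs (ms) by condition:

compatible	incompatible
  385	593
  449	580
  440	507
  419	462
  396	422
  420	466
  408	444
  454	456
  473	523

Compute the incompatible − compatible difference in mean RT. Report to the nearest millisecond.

68 ms

M(compatible) = 3844/9 = 427.111
M(incompatible) = 4453/9 = 494.778
Difference = 494.778 − 427.111 = 67.667 ms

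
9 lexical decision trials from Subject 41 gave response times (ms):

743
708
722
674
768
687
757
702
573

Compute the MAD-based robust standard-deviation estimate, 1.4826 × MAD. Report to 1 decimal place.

50.4 ms

Sorted: 573, 674, 687, 702, 708, 722, 743, 757, 768 → median = 708
|x − 708| sorted: 0, 6, 14, 21, 34, 35, 49, 60, 135 → MAD = 34
Robust SD ≈ 1.4826 × 34 = 50.408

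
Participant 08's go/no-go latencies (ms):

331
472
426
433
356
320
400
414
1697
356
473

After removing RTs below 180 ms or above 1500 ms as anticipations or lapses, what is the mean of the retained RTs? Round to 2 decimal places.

Excluded: 1697
Retained (n=10): Σ = 3981
Mean = 3981/10 = 398.1000

398.10 ms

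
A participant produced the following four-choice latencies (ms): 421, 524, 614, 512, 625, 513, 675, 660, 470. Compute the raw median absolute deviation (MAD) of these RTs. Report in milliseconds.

90 ms

Sorted: 421, 470, 512, 513, 524, 614, 625, 660, 675 → median = 524
|x − 524|: 103, 0, 90, 12, 101, 11, 151, 136, 54
Sorted deviations: 0, 11, 12, 54, 90, 101, 103, 136, 151 → MAD = 90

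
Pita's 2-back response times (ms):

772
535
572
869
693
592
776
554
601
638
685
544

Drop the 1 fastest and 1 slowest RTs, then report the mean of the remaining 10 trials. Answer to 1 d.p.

642.7 ms

Sorted: 535, 544, 554, 572, 592, 601, 638, 685, 693, 772, 776, 869
Drop lowest 1 (535) and highest 1 (869)
Remaining (n=10): Σ = 6427, mean = 6427/10 = 642.700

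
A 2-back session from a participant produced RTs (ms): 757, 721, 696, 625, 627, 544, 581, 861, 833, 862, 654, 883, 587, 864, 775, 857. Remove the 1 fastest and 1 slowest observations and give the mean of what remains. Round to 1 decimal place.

Sorted: 544, 581, 587, 625, 627, 654, 696, 721, 757, 775, 833, 857, 861, 862, 864, 883
Drop lowest 1 (544) and highest 1 (883)
Remaining (n=14): Σ = 10300, mean = 10300/14 = 735.714

735.7 ms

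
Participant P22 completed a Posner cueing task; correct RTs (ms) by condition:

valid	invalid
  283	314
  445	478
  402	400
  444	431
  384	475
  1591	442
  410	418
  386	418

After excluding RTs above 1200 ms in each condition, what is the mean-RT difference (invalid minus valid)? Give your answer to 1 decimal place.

valid: exclude 1591
M(valid) = 2754/7 = 393.429
M(invalid) = 3376/8 = 422.000
Difference = 422.000 − 393.429 = 28.571 ms

28.6 ms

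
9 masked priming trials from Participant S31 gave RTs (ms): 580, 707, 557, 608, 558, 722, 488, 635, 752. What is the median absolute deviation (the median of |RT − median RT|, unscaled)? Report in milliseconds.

Sorted: 488, 557, 558, 580, 608, 635, 707, 722, 752 → median = 608
|x − 608|: 28, 99, 51, 0, 50, 114, 120, 27, 144
Sorted deviations: 0, 27, 28, 50, 51, 99, 114, 120, 144 → MAD = 51

51 ms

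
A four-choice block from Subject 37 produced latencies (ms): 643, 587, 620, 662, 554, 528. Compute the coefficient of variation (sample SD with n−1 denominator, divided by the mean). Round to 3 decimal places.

0.087

n = 6, Σ = 3594, M = 599.0000
Σ(x−M)² = 13556.000; s = √(13556.000/5) = 52.0692
CV = 52.0692 / 599.0000 = 0.08693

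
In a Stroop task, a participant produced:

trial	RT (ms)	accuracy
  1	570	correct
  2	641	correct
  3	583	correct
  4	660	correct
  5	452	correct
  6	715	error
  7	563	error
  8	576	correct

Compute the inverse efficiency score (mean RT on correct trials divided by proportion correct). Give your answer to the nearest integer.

774 ms

Correct trials (n=6): 570, 641, 583, 660, 452, 576
Mean correct RT = 3482/6 = 580.3333 ms
Proportion correct = 6/8
IES = 580.3333 / (6/8) = 773.778 ms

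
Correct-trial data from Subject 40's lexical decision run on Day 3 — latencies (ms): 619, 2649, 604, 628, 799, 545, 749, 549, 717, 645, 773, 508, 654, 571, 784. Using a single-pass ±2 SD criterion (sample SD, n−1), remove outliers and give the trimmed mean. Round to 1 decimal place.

n = 15, ΣRT = 11794, M = 786.267
Σ(x−M)² = 3838280.93; s = √(3838280.93/14) = 523.606
Cutoffs: 786.267 ± 2·523.606 → [-260.9, 1833.5]
Outside: 2649 → excluded.
Retained (n=14): Σ = 9145, mean = 9145/14 = 653.214

653.2 ms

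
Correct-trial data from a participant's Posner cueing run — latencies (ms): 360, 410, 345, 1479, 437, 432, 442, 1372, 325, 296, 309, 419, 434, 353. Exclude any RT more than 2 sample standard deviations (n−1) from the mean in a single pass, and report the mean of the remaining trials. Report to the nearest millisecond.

n = 14, ΣRT = 7413, M = 529.500
Σ(x−M)² = 1911571.50; s = √(1911571.50/13) = 383.463
Cutoffs: 529.500 ± 2·383.463 → [-237.4, 1296.4]
Outside: 1372, 1479 → excluded.
Retained (n=12): Σ = 4562, mean = 4562/12 = 380.167

380 ms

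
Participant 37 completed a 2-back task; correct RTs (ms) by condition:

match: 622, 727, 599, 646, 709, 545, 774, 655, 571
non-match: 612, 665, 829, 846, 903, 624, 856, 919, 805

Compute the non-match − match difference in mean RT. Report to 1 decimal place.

134.6 ms

M(match) = 5848/9 = 649.778
M(non-match) = 7059/9 = 784.333
Difference = 784.333 − 649.778 = 134.556 ms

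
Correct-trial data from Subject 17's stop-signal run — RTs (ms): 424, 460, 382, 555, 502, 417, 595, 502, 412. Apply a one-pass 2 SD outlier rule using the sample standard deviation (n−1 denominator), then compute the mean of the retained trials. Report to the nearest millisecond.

472 ms

n = 9, ΣRT = 4249, M = 472.111
Σ(x−M)² = 40990.89; s = √(40990.89/8) = 71.581
Cutoffs: 472.111 ± 2·71.581 → [328.9, 615.3]
No RTs fall outside the cutoffs; all 9 retained. Mean = 4249/9 = 472.111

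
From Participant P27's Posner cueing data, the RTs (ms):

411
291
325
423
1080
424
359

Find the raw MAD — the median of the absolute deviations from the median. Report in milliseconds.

Sorted: 291, 325, 359, 411, 423, 424, 1080 → median = 411
|x − 411|: 0, 120, 86, 12, 669, 13, 52
Sorted deviations: 0, 12, 13, 52, 86, 120, 669 → MAD = 52

52 ms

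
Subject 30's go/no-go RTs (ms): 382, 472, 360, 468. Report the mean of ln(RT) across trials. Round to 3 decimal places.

6.034

ln(RT): 5.9454, 6.1570, 5.8861, 6.1485
Σ ln(RT) = 24.1370
Mean = 24.1370/4 = 6.03424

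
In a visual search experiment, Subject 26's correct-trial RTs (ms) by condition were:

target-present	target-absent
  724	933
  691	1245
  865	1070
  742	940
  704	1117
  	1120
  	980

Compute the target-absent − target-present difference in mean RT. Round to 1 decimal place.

312.7 ms

M(target-present) = 3726/5 = 745.200
M(target-absent) = 7405/7 = 1057.857
Difference = 1057.857 − 745.200 = 312.657 ms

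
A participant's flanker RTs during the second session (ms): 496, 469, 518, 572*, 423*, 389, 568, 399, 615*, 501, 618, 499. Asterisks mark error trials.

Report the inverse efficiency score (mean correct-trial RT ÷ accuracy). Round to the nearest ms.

660 ms

Correct trials (n=9): 496, 469, 518, 389, 568, 399, 501, 618, 499
Mean correct RT = 4457/9 = 495.2222 ms
Proportion correct = 9/12
IES = 495.2222 / (9/12) = 660.296 ms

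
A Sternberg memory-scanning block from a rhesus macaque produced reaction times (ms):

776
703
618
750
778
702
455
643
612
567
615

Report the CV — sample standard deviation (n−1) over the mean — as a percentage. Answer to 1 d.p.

n = 11, Σ = 7219, M = 656.2727
Σ(x−M)² = 95996.182; s = √(95996.182/10) = 97.9776
CV = 97.9776 / 656.2727 = 0.14929 = 14.929%

14.9%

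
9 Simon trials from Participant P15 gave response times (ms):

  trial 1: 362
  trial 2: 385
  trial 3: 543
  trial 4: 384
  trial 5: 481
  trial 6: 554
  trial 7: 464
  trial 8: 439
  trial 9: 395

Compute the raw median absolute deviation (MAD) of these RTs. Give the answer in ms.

54 ms

Sorted: 362, 384, 385, 395, 439, 464, 481, 543, 554 → median = 439
|x − 439|: 77, 54, 104, 55, 42, 115, 25, 0, 44
Sorted deviations: 0, 25, 42, 44, 54, 55, 77, 104, 115 → MAD = 54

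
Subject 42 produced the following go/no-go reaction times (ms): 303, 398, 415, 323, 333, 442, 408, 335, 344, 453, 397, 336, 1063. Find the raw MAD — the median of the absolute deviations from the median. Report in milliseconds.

Sorted: 303, 323, 333, 335, 336, 344, 397, 398, 408, 415, 442, 453, 1063 → median = 397
|x − 397|: 94, 1, 18, 74, 64, 45, 11, 62, 53, 56, 0, 61, 666
Sorted deviations: 0, 1, 11, 18, 45, 53, 56, 61, 62, 64, 74, 94, 666 → MAD = 56

56 ms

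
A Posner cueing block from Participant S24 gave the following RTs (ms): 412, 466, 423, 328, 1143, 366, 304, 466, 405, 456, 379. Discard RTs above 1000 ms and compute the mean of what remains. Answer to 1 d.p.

400.5 ms

Excluded: 1143
Retained (n=10): Σ = 4005
Mean = 4005/10 = 400.5000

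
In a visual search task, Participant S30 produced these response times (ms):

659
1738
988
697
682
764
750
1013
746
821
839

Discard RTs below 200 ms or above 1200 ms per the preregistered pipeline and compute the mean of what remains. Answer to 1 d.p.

795.9 ms

Excluded: 1738
Retained (n=10): Σ = 7959
Mean = 7959/10 = 795.9000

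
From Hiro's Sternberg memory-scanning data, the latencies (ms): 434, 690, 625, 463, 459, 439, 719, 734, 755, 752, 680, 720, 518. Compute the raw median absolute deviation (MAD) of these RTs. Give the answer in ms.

Sorted: 434, 439, 459, 463, 518, 625, 680, 690, 719, 720, 734, 752, 755 → median = 680
|x − 680|: 246, 10, 55, 217, 221, 241, 39, 54, 75, 72, 0, 40, 162
Sorted deviations: 0, 10, 39, 40, 54, 55, 72, 75, 162, 217, 221, 241, 246 → MAD = 72

72 ms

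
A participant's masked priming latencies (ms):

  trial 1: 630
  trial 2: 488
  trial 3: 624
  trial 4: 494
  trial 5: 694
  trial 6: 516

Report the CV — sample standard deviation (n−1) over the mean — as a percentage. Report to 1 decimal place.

n = 6, Σ = 3446, M = 574.3333
Σ(x−M)² = 37195.333; s = √(37195.333/5) = 86.2500
CV = 86.2500 / 574.3333 = 0.15017 = 15.017%

15.0%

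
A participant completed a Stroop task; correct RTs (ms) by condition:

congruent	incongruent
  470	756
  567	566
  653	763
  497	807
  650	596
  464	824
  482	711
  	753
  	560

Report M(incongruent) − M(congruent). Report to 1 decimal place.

M(congruent) = 3783/7 = 540.429
M(incongruent) = 6336/9 = 704.000
Difference = 704.000 − 540.429 = 163.571 ms

163.6 ms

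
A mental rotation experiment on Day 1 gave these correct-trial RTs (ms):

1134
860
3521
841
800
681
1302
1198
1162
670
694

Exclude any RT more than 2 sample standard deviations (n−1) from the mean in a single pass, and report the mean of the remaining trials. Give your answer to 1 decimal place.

n = 11, ΣRT = 12863, M = 1169.364
Σ(x−M)² = 6603702.55; s = √(6603702.55/10) = 812.632
Cutoffs: 1169.364 ± 2·812.632 → [-455.9, 2794.6]
Outside: 3521 → excluded.
Retained (n=10): Σ = 9342, mean = 9342/10 = 934.200

934.2 ms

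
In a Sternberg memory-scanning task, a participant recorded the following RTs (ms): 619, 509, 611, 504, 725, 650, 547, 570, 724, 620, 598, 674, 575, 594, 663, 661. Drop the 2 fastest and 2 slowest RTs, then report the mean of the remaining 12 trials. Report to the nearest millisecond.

Sorted: 504, 509, 547, 570, 575, 594, 598, 611, 619, 620, 650, 661, 663, 674, 724, 725
Drop lowest 2 (504, 509) and highest 2 (724, 725)
Remaining (n=12): Σ = 7382, mean = 7382/12 = 615.167

615 ms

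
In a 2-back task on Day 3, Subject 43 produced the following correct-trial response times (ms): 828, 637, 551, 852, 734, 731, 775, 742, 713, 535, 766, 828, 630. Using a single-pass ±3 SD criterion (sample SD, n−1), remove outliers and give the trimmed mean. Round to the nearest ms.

n = 13, ΣRT = 9322, M = 717.077
Σ(x−M)² = 124406.92; s = √(124406.92/12) = 101.820
Cutoffs: 717.077 ± 3·101.820 → [411.6, 1022.5]
No RTs fall outside the cutoffs; all 13 retained. Mean = 9322/13 = 717.077

717 ms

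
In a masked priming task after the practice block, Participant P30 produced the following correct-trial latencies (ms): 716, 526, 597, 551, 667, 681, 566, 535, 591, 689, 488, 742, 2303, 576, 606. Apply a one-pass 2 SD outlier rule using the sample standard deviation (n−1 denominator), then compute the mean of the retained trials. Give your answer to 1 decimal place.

n = 15, ΣRT = 10834, M = 722.267
Σ(x−M)² = 2755066.93; s = √(2755066.93/14) = 443.611
Cutoffs: 722.267 ± 2·443.611 → [-165.0, 1609.5]
Outside: 2303 → excluded.
Retained (n=14): Σ = 8531, mean = 8531/14 = 609.357

609.4 ms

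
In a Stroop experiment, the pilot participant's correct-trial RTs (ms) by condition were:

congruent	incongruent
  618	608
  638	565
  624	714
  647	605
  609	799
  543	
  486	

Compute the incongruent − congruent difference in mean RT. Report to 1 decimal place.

M(congruent) = 4165/7 = 595.000
M(incongruent) = 3291/5 = 658.200
Difference = 658.200 − 595.000 = 63.200 ms

63.2 ms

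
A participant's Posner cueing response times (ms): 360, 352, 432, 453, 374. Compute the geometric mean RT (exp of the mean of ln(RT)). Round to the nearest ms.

ln(RT): 5.8861, 5.8636, 6.0684, 6.1159, 5.9243
Mean ln(RT) = 29.8583/5 = 5.97166
Geometric mean = exp(5.97166) = 392.16 ms

392 ms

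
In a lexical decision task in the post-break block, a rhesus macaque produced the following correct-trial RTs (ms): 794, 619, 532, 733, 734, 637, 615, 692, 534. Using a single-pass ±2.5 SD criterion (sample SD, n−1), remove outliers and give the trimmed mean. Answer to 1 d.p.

n = 9, ΣRT = 5890, M = 654.444
Σ(x−M)² = 66002.22; s = √(66002.22/8) = 90.831
Cutoffs: 654.444 ± 2.5·90.831 → [427.4, 881.5]
No RTs fall outside the cutoffs; all 9 retained. Mean = 5890/9 = 654.444

654.4 ms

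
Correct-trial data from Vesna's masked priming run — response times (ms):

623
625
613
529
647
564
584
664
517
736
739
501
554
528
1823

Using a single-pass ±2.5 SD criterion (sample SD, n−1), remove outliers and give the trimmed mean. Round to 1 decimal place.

n = 15, ΣRT = 10247, M = 683.133
Σ(x−M)² = 1468089.73; s = √(1468089.73/14) = 323.826
Cutoffs: 683.133 ± 2.5·323.826 → [-126.4, 1492.7]
Outside: 1823 → excluded.
Retained (n=14): Σ = 8424, mean = 8424/14 = 601.714

601.7 ms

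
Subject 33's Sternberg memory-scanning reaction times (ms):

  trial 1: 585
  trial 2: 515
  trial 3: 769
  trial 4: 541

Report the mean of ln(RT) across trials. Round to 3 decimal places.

ln(RT): 6.3716, 6.2442, 6.6451, 6.2934
Σ ln(RT) = 25.5543
Mean = 25.5543/4 = 6.38857

6.389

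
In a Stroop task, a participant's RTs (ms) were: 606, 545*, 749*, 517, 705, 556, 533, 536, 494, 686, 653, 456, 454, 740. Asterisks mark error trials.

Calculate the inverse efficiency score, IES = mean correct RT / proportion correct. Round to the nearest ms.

674 ms

Correct trials (n=12): 606, 517, 705, 556, 533, 536, 494, 686, 653, 456, 454, 740
Mean correct RT = 6936/12 = 578.0000 ms
Proportion correct = 12/14
IES = 578.0000 / (12/14) = 674.333 ms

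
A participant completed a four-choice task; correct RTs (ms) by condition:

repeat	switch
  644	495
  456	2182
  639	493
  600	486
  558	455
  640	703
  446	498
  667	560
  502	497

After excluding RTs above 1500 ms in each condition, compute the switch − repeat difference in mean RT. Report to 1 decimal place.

-49.1 ms

switch: exclude 2182
M(repeat) = 5152/9 = 572.444
M(switch) = 4187/8 = 523.375
Difference = 523.375 − 572.444 = -49.069 ms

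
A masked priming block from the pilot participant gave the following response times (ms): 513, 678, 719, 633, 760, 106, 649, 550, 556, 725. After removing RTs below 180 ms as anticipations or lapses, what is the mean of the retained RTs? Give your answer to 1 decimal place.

Excluded: 106
Retained (n=9): Σ = 5783
Mean = 5783/9 = 642.5556

642.6 ms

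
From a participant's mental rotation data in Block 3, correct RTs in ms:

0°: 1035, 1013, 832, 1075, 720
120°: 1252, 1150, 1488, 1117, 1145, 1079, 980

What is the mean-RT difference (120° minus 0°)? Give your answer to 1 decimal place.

238.0 ms

M(0°) = 4675/5 = 935.000
M(120°) = 8211/7 = 1173.000
Difference = 1173.000 − 935.000 = 238.000 ms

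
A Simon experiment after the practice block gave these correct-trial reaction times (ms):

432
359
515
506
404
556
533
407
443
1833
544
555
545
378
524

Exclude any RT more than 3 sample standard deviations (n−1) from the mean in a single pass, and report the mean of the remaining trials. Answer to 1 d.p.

478.6 ms

n = 15, ΣRT = 8534, M = 568.933
Σ(x−M)² = 1778162.93; s = √(1778162.93/14) = 356.387
Cutoffs: 568.933 ± 3·356.387 → [-500.2, 1638.1]
Outside: 1833 → excluded.
Retained (n=14): Σ = 6701, mean = 6701/14 = 478.643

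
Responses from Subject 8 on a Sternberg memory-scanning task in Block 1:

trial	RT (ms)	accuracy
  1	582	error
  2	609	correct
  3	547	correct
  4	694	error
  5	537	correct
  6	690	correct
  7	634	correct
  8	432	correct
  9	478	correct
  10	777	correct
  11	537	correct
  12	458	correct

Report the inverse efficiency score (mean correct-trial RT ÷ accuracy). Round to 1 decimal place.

Correct trials (n=10): 609, 547, 537, 690, 634, 432, 478, 777, 537, 458
Mean correct RT = 5699/10 = 569.9000 ms
Proportion correct = 10/12
IES = 569.9000 / (10/12) = 683.880 ms

683.9 ms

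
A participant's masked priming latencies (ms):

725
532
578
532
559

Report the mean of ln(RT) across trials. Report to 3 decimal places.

6.365

ln(RT): 6.5862, 6.2766, 6.3596, 6.2766, 6.3261
Σ ln(RT) = 31.8252
Mean = 31.8252/5 = 6.36504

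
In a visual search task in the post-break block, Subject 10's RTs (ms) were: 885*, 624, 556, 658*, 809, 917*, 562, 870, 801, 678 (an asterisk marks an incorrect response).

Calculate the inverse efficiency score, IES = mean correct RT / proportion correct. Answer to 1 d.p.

Correct trials (n=7): 624, 556, 809, 562, 870, 801, 678
Mean correct RT = 4900/7 = 700.0000 ms
Proportion correct = 7/10
IES = 700.0000 / (7/10) = 1000.000 ms

1000.0 ms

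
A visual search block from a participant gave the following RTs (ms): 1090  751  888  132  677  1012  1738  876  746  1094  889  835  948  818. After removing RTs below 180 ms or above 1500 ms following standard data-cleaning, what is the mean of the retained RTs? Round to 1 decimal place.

885.3 ms

Excluded: 132, 1738
Retained (n=12): Σ = 10624
Mean = 10624/12 = 885.3333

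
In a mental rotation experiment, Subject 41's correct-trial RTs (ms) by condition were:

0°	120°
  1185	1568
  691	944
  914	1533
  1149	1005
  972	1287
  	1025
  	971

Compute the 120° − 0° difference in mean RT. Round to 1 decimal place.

208.2 ms

M(0°) = 4911/5 = 982.200
M(120°) = 8333/7 = 1190.429
Difference = 1190.429 − 982.200 = 208.229 ms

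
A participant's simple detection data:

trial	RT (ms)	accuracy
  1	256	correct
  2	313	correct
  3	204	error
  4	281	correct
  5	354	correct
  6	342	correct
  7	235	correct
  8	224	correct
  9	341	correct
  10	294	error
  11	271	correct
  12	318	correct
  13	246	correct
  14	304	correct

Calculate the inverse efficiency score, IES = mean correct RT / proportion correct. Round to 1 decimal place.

Correct trials (n=12): 256, 313, 281, 354, 342, 235, 224, 341, 271, 318, 246, 304
Mean correct RT = 3485/12 = 290.4167 ms
Proportion correct = 12/14
IES = 290.4167 / (12/14) = 338.819 ms

338.8 ms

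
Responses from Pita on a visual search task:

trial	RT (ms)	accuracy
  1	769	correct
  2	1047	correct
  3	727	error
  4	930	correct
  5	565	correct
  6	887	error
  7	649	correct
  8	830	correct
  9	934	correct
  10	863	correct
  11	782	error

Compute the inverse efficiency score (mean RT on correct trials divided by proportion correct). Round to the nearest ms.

1132 ms

Correct trials (n=8): 769, 1047, 930, 565, 649, 830, 934, 863
Mean correct RT = 6587/8 = 823.3750 ms
Proportion correct = 8/11
IES = 823.3750 / (8/11) = 1132.141 ms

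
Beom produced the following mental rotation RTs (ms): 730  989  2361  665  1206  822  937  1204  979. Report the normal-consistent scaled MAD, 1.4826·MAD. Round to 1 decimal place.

Sorted: 665, 730, 822, 937, 979, 989, 1204, 1206, 2361 → median = 979
|x − 979| sorted: 0, 10, 42, 157, 225, 227, 249, 314, 1382 → MAD = 225
Robust SD ≈ 1.4826 × 225 = 333.585

333.6 ms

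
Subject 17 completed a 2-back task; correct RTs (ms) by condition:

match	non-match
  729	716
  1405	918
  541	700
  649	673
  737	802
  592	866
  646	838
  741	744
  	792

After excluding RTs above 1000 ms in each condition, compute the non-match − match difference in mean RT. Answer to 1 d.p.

match: exclude 1405
M(match) = 4635/7 = 662.143
M(non-match) = 7049/9 = 783.222
Difference = 783.222 − 662.143 = 121.079 ms

121.1 ms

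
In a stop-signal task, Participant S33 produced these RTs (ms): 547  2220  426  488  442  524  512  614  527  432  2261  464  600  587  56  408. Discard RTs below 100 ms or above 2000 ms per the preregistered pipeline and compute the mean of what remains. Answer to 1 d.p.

505.5 ms

Excluded: 56, 2220, 2261
Retained (n=13): Σ = 6571
Mean = 6571/13 = 505.4615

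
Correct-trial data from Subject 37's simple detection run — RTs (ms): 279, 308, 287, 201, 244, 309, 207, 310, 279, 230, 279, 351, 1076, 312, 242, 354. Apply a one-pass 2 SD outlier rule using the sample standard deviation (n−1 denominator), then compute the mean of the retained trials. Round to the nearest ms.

n = 16, ΣRT = 5268, M = 329.250
Σ(x−M)² = 625735.00; s = √(625735.00/15) = 204.244
Cutoffs: 329.250 ± 2·204.244 → [-79.2, 737.7]
Outside: 1076 → excluded.
Retained (n=15): Σ = 4192, mean = 4192/15 = 279.467

279 ms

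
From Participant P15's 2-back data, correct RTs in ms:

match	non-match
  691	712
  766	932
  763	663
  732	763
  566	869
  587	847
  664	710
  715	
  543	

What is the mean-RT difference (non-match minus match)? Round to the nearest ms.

115 ms

M(match) = 6027/9 = 669.667
M(non-match) = 5496/7 = 785.143
Difference = 785.143 − 669.667 = 115.476 ms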